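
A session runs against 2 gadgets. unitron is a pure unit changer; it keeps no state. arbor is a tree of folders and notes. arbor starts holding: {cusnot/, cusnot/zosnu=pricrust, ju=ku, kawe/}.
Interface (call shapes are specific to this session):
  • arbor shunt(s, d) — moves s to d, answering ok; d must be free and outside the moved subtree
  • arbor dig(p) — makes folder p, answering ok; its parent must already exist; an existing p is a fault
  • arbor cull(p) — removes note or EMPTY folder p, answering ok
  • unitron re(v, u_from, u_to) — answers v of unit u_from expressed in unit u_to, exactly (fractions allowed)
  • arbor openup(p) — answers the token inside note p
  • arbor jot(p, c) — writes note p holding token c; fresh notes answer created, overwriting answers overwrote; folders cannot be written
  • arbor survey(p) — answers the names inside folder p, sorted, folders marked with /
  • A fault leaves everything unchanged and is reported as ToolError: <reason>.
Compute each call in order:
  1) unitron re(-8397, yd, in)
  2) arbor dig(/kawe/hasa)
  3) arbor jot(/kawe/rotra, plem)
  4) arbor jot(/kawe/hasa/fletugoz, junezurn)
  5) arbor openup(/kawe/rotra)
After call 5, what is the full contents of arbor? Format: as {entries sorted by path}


Answer: {cusnot/, cusnot/zosnu=pricrust, ju=ku, kawe/, kawe/hasa/, kawe/hasa/fletugoz=junezurn, kawe/rotra=plem}

Derivation:
Then unitron re using v=-8397, u_from=yd, u_to=in, — result: -302292.
Calling arbor dig using p=/kawe/hasa, and see ok.
Using arbor jot using p=/kawe/rotra, c=plem, and observe created.
Then arbor jot using p=/kawe/hasa/fletugoz, c=junezurn, yielding created.
Invoking arbor openup using p=/kawe/rotra, and see plem.


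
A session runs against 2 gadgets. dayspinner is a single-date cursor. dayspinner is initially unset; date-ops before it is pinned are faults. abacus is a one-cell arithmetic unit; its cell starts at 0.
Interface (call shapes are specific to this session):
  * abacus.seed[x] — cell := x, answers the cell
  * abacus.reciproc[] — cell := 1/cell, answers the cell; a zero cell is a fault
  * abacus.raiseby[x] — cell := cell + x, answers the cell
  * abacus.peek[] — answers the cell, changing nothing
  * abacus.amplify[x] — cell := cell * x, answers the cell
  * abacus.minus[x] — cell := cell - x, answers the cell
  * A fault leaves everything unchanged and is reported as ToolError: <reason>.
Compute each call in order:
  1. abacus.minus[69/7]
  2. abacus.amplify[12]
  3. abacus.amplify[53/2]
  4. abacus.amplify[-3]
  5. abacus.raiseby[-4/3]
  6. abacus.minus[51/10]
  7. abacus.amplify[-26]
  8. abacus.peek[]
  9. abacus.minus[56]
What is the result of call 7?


Answer: -25654577/105

Derivation:
Do: minus[x='69/7']
See: -69/7
Do: amplify[x='12']
See: -828/7
Do: amplify[x='53/2']
See: -21942/7
Do: amplify[x='-3']
See: 65826/7
Do: raiseby[x='-4/3']
See: 197450/21
Do: minus[x='51/10']
See: 1973429/210
Do: amplify[x='-26']
See: -25654577/105
Do: peek[]
See: -25654577/105
Do: minus[x='56']
See: -25660457/105


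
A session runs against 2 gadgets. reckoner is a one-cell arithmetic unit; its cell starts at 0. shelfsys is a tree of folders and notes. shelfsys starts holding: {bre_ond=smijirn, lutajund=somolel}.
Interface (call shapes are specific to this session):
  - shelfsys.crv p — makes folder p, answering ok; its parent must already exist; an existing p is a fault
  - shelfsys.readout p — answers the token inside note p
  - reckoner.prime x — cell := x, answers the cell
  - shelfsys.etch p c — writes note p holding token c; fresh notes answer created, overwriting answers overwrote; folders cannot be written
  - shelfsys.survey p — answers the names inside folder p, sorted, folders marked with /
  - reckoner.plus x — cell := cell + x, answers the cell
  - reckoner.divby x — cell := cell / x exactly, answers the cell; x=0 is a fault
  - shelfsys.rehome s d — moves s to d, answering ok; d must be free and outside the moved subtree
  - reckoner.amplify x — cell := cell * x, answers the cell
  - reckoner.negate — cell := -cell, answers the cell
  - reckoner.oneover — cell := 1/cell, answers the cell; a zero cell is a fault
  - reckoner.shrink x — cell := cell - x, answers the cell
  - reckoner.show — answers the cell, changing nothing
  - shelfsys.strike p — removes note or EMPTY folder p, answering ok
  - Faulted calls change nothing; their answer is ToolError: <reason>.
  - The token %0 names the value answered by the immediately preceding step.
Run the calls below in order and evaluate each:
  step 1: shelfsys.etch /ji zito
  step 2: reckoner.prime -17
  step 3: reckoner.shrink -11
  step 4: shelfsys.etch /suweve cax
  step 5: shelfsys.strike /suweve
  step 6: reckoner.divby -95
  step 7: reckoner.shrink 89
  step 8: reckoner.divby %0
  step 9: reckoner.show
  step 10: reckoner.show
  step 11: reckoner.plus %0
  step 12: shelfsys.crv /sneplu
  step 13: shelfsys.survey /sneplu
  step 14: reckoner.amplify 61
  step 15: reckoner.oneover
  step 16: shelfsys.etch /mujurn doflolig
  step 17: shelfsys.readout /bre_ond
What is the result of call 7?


Answer: -8449/95

Derivation:
Calling etch on p: /ji, c: zito, and see created.
I use prime on x: -17, and observe -17.
Invoking shrink on x: -11: -6.
I run etch on p: /suweve, c: cax, which returns created.
I run strike on p: /suweve, and observe ok.
Using divby on x: -95, → 6/95.
I use shrink on x: 89, and see -8449/95.
Now I run divby on x: %0, giving 1.
I use show(), → 1.
Calling show, → 1.
I call plus on x: %0, which returns 2.
I call crv on p: /sneplu, which returns ok.
I run survey on p: /sneplu, → [].
Now I run amplify on x: 61, → 122.
Calling oneover(), and see 1/122.
Using etch on p: /mujurn, c: doflolig, and get created.
Next I call readout on p: /bre_ond, and observe smijirn.


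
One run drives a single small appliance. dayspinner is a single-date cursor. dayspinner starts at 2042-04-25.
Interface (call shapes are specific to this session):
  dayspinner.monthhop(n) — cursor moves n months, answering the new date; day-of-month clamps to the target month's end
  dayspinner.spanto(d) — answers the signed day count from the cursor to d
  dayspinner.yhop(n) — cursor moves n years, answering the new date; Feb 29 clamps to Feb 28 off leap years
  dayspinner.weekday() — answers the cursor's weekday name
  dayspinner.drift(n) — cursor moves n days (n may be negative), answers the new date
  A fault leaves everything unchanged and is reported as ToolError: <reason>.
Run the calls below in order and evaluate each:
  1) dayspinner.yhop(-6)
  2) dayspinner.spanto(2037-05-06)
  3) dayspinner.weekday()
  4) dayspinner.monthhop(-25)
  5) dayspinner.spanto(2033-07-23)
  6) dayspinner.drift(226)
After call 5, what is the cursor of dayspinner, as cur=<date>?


Answer: cur=2034-03-25

Derivation:
==> dayspinner.yhop(n: -6)
<== 2036-04-25
==> dayspinner.spanto(d: 2037-05-06)
<== 376
==> dayspinner.weekday()
<== Friday
==> dayspinner.monthhop(n: -25)
<== 2034-03-25
==> dayspinner.spanto(d: 2033-07-23)
<== -245
==> dayspinner.drift(n: 226)
<== 2034-11-06


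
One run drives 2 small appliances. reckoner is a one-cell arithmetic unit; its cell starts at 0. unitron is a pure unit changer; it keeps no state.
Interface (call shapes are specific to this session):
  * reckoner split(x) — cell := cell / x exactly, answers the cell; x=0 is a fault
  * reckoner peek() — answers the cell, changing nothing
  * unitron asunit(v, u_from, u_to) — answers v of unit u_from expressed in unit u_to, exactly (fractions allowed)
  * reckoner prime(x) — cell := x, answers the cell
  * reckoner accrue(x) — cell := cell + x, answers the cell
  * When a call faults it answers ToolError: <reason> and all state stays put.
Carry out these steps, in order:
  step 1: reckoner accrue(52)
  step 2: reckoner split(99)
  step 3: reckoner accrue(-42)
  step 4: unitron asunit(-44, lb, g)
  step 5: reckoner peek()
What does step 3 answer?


$ reckoner accrue x='52'
  52
$ reckoner split x='99'
  52/99
$ reckoner accrue x='-42'
  -4106/99
$ unitron asunit v='-44' u_from='lb' u_to='g'
  -498951607/25000
$ reckoner peek
  -4106/99

Answer: -4106/99


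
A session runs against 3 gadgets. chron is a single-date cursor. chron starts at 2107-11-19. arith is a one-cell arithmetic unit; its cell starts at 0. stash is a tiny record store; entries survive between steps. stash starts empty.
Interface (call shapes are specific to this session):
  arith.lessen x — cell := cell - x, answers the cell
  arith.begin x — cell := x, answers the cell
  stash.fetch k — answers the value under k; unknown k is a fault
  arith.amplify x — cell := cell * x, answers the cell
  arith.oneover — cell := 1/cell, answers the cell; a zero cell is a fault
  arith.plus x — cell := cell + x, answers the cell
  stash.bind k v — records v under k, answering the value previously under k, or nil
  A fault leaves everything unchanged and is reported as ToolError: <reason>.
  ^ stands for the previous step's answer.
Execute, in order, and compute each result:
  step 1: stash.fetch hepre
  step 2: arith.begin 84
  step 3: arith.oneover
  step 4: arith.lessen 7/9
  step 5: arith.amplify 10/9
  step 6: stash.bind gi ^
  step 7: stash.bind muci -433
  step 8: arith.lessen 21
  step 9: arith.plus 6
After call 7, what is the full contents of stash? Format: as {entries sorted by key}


Answer: {gi=-965/1134, muci=-433}

Derivation:
→ fetch(hepre)
← ToolError: no such key hepre
→ begin(84)
← 84
→ oneover()
← 1/84
→ lessen(7/9)
← -193/252
→ amplify(10/9)
← -965/1134
→ bind(gi, ^)
← nil
→ bind(muci, -433)
← nil
→ lessen(21)
← -24779/1134
→ plus(6)
← -17975/1134


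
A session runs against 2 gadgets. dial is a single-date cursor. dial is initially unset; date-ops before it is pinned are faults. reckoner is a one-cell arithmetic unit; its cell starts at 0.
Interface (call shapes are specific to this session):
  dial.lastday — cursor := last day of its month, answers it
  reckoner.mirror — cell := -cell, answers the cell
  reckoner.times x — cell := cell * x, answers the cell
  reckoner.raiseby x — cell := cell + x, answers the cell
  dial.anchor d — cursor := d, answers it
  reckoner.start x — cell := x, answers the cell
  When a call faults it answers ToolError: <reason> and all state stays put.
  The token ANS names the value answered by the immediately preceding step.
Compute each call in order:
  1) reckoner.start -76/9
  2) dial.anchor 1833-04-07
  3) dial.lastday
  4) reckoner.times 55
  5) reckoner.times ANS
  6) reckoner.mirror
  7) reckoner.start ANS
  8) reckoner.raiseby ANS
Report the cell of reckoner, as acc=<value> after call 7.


Answer: acc=-17472400/81

Derivation:
>> reckoner.start(x→-76/9)
<< -76/9
>> dial.anchor(d→1833-04-07)
<< 1833-04-07
>> dial.lastday()
<< 1833-04-30
>> reckoner.times(x→55)
<< -4180/9
>> reckoner.times(x→ANS)
<< 17472400/81
>> reckoner.mirror()
<< -17472400/81
>> reckoner.start(x→ANS)
<< -17472400/81
>> reckoner.raiseby(x→ANS)
<< -34944800/81


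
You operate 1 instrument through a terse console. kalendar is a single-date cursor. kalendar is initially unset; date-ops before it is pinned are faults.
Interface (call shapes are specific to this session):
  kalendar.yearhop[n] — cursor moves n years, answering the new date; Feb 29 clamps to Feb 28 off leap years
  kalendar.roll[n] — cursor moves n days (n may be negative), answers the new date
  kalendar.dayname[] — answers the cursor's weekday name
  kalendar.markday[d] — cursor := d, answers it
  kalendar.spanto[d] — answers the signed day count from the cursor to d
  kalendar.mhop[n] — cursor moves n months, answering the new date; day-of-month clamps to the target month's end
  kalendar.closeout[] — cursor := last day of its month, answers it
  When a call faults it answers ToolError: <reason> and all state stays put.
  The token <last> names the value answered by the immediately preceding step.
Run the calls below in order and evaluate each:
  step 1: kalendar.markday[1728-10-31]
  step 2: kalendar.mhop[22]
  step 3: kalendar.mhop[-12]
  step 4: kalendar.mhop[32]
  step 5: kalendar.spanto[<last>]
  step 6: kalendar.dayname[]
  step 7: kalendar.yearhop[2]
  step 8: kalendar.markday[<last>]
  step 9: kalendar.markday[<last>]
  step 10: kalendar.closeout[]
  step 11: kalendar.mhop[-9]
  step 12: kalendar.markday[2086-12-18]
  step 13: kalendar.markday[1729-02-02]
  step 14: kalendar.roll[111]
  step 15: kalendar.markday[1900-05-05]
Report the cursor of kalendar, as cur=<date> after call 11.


// markday(d: 1728-10-31) : 1728-10-31
// mhop(n: 22) : 1730-08-31
// mhop(n: -12) : 1729-08-31
// mhop(n: 32) : 1732-04-30
// spanto(d: <last>) : 0
// dayname() : Wednesday
// yearhop(n: 2) : 1734-04-30
// markday(d: <last>) : 1734-04-30
// markday(d: <last>) : 1734-04-30
// closeout() : 1734-04-30
// mhop(n: -9) : 1733-07-30
// markday(d: 2086-12-18) : 2086-12-18
// markday(d: 1729-02-02) : 1729-02-02
// roll(n: 111) : 1729-05-24
// markday(d: 1900-05-05) : 1900-05-05

Answer: cur=1733-07-30


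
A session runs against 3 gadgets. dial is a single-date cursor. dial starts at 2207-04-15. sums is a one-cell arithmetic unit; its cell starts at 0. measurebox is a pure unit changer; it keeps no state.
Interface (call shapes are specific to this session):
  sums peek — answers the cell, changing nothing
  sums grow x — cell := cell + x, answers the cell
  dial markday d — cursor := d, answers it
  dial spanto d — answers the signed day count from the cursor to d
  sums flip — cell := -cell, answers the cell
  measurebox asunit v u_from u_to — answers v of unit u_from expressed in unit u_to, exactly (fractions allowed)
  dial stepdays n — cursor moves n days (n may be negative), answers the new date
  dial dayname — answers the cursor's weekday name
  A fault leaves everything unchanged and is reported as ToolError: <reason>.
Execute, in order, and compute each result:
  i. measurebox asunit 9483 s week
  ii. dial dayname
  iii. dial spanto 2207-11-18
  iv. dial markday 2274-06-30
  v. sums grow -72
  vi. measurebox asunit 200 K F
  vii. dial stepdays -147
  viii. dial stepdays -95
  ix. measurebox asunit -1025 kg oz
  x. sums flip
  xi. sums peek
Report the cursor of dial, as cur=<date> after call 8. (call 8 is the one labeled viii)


Answer: cur=2273-10-31

Derivation:
-- 1. measurebox asunit(v: 9483, u_from: s, u_to: week) => 3161/201600
-- 2. dial dayname() => Wednesday
-- 3. dial spanto(d: 2207-11-18) => 217
-- 4. dial markday(d: 2274-06-30) => 2274-06-30
-- 5. sums grow(x: -72) => -72
-- 6. measurebox asunit(v: 200, u_from: K, u_to: F) => -9967/100
-- 7. dial stepdays(n: -147) => 2274-02-03
-- 8. dial stepdays(n: -95) => 2273-10-31
-- 9. measurebox asunit(v: -1025, u_from: kg, u_to: oz) => -1640000000000/45359237
-- 10. sums flip() => 72
-- 11. sums peek() => 72


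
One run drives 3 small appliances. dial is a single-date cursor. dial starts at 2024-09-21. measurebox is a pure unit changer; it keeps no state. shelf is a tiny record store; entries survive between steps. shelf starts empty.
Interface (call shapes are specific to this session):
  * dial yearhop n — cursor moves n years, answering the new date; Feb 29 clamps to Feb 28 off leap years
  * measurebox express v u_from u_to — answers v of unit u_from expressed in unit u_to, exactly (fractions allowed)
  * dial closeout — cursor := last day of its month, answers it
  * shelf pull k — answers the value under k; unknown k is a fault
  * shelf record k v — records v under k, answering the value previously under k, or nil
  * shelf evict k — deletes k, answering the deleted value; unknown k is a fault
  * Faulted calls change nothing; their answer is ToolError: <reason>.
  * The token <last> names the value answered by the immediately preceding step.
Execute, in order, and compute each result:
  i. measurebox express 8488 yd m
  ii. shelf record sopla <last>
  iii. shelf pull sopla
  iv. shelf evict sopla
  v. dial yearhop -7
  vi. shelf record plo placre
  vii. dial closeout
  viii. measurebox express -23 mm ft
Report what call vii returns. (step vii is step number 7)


Answer: 2017-09-30

Derivation:
I invoke measurebox express using v: 8488, u_from: yd, u_to: m: 4850892/625.
I use shelf record using k: sopla, v: <last>, — result: nil.
I run shelf pull using k: sopla, and get 4850892/625.
I call shelf evict using k: sopla: 4850892/625.
Using dial yearhop using n: -7, which returns 2017-09-21.
I run shelf record using k: plo, v: placre, — result: nil.
I invoke dial closeout(), yielding 2017-09-30.
Then measurebox express using v: -23, u_from: mm, u_to: ft, → -115/1524.


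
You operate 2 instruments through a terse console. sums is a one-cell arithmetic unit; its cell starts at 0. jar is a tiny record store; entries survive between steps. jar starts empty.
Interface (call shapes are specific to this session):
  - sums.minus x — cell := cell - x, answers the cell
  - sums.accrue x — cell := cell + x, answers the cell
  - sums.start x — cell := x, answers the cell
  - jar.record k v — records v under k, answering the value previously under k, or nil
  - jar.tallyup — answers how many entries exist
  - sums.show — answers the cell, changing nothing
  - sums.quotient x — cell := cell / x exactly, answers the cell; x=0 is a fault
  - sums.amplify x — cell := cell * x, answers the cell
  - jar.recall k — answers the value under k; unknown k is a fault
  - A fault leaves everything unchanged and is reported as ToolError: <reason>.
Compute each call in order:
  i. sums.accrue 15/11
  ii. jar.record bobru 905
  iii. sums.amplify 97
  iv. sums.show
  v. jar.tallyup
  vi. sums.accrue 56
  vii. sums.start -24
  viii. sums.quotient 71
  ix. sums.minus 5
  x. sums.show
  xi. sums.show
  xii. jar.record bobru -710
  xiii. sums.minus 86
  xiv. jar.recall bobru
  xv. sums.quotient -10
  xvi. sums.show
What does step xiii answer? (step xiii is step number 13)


Answer: -6485/71

Derivation:
Calling sums.accrue(x='15/11'), and get 15/11.
Then jar.record(k='bobru', v='905'), giving nil.
I call sums.amplify(x='97'): 1455/11.
Then sums.show, which returns 1455/11.
I use jar.tallyup(), which returns 1.
I use sums.accrue(x='56'), — result: 2071/11.
Using sums.start(x='-24'), giving -24.
Invoking sums.quotient(x='71'), yielding -24/71.
Next I call sums.minus(x='5'), → -379/71.
Next I call sums.show(), giving -379/71.
Next I call sums.show(), → -379/71.
I use jar.record(k='bobru', v='-710'), yielding 905.
Invoking sums.minus(x='86'): -6485/71.
Then jar.recall(k='bobru'), — result: -710.
Invoking sums.quotient(x='-10'): 1297/142.
Invoking sums.show, yielding 1297/142.


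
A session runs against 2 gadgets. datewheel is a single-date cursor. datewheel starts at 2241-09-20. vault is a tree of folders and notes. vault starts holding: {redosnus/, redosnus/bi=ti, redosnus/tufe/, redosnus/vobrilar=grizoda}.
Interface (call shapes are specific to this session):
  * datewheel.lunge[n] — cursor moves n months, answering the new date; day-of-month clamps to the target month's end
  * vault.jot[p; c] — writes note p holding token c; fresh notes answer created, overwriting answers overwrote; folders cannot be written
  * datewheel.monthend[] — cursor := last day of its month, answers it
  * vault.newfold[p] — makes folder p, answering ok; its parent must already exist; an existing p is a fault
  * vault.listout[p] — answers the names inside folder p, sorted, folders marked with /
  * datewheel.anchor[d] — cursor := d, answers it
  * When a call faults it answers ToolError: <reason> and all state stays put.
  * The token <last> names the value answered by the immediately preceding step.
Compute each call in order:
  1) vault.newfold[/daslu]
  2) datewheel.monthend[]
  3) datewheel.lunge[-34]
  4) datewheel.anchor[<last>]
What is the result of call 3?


Answer: 2238-11-30

Derivation:
-- 1. vault.newfold(/daslu) == ok
-- 2. datewheel.monthend() == 2241-09-30
-- 3. datewheel.lunge(-34) == 2238-11-30
-- 4. datewheel.anchor(<last>) == 2238-11-30


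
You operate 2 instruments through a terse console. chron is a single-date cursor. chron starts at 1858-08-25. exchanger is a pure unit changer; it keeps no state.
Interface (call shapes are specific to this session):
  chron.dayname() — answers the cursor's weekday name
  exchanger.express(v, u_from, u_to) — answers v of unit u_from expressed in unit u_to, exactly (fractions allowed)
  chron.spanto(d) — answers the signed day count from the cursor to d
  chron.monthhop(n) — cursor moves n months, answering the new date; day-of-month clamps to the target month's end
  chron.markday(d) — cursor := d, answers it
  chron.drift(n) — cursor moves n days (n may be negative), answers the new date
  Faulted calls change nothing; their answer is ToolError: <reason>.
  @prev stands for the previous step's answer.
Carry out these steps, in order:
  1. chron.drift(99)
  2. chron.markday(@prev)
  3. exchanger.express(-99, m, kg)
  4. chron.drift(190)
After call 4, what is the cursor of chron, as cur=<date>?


Answer: cur=1859-06-10

Derivation:
[in] chron.drift n→99
  1858-12-02
[in] chron.markday d→@prev
  1858-12-02
[in] exchanger.express v→-99 u_from→m u_to→kg
  ToolError: incompatible units
[in] chron.drift n→190
  1859-06-10


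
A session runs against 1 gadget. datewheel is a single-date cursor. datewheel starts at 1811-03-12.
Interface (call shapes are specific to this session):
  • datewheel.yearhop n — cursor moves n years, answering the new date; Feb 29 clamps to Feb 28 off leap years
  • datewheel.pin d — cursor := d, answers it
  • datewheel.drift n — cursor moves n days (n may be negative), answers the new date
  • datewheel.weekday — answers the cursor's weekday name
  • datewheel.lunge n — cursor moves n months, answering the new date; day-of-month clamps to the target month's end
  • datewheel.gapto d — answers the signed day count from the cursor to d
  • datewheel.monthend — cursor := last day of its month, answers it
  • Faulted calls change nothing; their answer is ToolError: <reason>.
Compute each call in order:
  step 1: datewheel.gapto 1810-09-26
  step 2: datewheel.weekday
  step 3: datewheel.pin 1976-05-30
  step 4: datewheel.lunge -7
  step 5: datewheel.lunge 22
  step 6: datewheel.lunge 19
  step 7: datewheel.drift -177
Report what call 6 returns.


Answer: 1979-03-30

Derivation:
CALL datewheel.gapto[d: 1810-09-26]
RET  -167
CALL datewheel.weekday[]
RET  Tuesday
CALL datewheel.pin[d: 1976-05-30]
RET  1976-05-30
CALL datewheel.lunge[n: -7]
RET  1975-10-30
CALL datewheel.lunge[n: 22]
RET  1977-08-30
CALL datewheel.lunge[n: 19]
RET  1979-03-30
CALL datewheel.drift[n: -177]
RET  1978-10-04


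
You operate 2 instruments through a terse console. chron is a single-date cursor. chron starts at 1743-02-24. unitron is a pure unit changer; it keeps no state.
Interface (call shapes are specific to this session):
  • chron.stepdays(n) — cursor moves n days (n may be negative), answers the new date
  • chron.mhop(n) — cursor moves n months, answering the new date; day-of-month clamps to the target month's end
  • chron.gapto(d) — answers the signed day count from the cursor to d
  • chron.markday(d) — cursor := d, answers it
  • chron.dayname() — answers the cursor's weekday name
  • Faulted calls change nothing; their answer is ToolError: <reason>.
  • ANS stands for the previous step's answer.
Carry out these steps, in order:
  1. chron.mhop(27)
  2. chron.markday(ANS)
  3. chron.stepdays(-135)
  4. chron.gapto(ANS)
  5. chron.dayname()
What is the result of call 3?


Answer: 1745-01-09

Derivation:
Do: chron.mhop[27]
See: 1745-05-24
Do: chron.markday[ANS]
See: 1745-05-24
Do: chron.stepdays[-135]
See: 1745-01-09
Do: chron.gapto[ANS]
See: 0
Do: chron.dayname[]
See: Saturday


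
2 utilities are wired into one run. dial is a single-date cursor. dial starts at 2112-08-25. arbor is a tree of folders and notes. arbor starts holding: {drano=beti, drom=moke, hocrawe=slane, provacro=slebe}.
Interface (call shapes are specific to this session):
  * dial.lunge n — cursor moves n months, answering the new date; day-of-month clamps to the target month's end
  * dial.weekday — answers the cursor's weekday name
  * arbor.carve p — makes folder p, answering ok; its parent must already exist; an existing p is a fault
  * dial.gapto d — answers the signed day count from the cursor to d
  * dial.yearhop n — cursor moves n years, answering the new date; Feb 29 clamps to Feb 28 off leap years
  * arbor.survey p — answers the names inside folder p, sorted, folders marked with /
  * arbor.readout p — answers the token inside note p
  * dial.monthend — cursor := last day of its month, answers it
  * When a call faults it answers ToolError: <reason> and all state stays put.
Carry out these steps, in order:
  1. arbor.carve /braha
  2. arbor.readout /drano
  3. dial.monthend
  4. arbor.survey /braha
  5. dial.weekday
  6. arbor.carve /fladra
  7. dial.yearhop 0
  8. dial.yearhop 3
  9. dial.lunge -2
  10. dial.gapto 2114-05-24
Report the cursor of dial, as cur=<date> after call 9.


Answer: cur=2115-06-30

Derivation:
→ arbor.carve(p='/braha')
← ok
→ arbor.readout(p='/drano')
← beti
→ dial.monthend()
← 2112-08-31
→ arbor.survey(p='/braha')
← []
→ dial.weekday()
← Wednesday
→ arbor.carve(p='/fladra')
← ok
→ dial.yearhop(n='0')
← 2112-08-31
→ dial.yearhop(n='3')
← 2115-08-31
→ dial.lunge(n='-2')
← 2115-06-30
→ dial.gapto(d='2114-05-24')
← -402


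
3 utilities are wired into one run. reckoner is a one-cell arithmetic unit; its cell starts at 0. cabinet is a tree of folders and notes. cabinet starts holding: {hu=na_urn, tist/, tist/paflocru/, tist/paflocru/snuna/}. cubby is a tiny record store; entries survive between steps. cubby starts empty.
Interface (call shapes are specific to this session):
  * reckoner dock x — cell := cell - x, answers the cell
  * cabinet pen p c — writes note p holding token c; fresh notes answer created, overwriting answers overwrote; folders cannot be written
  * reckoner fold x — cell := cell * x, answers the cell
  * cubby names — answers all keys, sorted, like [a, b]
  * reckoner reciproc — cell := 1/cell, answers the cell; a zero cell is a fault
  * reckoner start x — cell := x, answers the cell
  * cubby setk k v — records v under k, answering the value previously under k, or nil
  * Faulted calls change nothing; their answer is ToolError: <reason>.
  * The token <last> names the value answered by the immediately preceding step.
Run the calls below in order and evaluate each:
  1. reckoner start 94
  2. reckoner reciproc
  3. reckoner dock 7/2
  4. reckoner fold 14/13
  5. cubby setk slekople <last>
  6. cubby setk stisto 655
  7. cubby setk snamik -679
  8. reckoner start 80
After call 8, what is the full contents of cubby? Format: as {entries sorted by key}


~$ reckoner start x=94
:: 94
~$ reckoner reciproc
:: 1/94
~$ reckoner dock x=7/2
:: -164/47
~$ reckoner fold x=14/13
:: -2296/611
~$ cubby setk k=slekople v=<last>
:: nil
~$ cubby setk k=stisto v=655
:: nil
~$ cubby setk k=snamik v=-679
:: nil
~$ reckoner start x=80
:: 80

Answer: {slekople=-2296/611, snamik=-679, stisto=655}


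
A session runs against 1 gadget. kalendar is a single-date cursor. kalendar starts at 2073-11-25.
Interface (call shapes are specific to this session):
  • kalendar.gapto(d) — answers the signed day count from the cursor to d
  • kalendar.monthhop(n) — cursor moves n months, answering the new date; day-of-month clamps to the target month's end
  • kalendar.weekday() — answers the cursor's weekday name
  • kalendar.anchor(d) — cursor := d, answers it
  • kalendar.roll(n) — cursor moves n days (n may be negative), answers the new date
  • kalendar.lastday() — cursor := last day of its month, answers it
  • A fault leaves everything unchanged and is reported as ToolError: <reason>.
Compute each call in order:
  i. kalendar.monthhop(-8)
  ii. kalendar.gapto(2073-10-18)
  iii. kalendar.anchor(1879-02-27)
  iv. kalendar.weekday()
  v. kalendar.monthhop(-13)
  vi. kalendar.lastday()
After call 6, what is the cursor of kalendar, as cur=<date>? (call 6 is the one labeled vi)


Answer: cur=1878-01-31

Derivation:
$ kalendar.monthhop n: -8
[out] 2073-03-25
$ kalendar.gapto d: 2073-10-18
[out] 207
$ kalendar.anchor d: 1879-02-27
[out] 1879-02-27
$ kalendar.weekday
[out] Thursday
$ kalendar.monthhop n: -13
[out] 1878-01-27
$ kalendar.lastday
[out] 1878-01-31


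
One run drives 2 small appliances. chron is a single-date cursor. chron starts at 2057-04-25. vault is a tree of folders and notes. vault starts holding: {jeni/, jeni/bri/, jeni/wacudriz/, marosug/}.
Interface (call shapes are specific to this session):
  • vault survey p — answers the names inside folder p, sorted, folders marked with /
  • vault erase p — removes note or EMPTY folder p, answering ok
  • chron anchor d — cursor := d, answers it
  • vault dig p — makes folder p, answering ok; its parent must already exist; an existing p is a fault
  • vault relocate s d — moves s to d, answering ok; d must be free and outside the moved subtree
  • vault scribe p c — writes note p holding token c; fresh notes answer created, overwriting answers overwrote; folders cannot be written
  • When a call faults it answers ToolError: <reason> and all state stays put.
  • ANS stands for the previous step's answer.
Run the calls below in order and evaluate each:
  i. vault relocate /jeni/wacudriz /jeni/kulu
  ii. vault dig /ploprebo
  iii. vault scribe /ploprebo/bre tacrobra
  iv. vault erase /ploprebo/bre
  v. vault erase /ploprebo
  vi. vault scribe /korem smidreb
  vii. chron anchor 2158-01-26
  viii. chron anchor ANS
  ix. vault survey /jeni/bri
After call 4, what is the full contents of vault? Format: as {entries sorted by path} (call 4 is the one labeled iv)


Answer: {jeni/, jeni/bri/, jeni/kulu/, marosug/, ploprebo/}

Derivation:
>>> vault relocate s=/jeni/wacudriz d=/jeni/kulu
:: ok
>>> vault dig p=/ploprebo
:: ok
>>> vault scribe p=/ploprebo/bre c=tacrobra
:: created
>>> vault erase p=/ploprebo/bre
:: ok
>>> vault erase p=/ploprebo
:: ok
>>> vault scribe p=/korem c=smidreb
:: created
>>> chron anchor d=2158-01-26
:: 2158-01-26
>>> chron anchor d=ANS
:: 2158-01-26
>>> vault survey p=/jeni/bri
:: []


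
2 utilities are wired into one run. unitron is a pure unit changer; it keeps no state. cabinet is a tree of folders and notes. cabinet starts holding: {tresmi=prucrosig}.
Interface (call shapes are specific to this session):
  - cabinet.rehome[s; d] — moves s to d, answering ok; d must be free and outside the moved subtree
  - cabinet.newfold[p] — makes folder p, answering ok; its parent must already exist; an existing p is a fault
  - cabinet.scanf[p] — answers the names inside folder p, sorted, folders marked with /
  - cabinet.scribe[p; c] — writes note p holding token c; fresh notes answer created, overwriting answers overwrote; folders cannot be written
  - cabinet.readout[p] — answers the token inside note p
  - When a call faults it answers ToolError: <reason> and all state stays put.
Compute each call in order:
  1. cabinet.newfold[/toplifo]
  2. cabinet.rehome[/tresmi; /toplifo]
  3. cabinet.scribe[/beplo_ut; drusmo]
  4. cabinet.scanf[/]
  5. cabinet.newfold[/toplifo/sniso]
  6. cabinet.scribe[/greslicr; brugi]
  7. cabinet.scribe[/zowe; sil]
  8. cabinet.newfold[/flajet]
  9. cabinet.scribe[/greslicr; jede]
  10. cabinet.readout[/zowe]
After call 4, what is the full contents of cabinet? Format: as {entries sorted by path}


Answer: {beplo_ut=drusmo, toplifo/, tresmi=prucrosig}

Derivation:
$ newfold /toplifo
[out] ok
$ rehome /tresmi /toplifo
[out] ToolError: exists
$ scribe /beplo_ut drusmo
[out] created
$ scanf /
[out] [beplo_ut, toplifo/, tresmi]
$ newfold /toplifo/sniso
[out] ok
$ scribe /greslicr brugi
[out] created
$ scribe /zowe sil
[out] created
$ newfold /flajet
[out] ok
$ scribe /greslicr jede
[out] overwrote
$ readout /zowe
[out] sil


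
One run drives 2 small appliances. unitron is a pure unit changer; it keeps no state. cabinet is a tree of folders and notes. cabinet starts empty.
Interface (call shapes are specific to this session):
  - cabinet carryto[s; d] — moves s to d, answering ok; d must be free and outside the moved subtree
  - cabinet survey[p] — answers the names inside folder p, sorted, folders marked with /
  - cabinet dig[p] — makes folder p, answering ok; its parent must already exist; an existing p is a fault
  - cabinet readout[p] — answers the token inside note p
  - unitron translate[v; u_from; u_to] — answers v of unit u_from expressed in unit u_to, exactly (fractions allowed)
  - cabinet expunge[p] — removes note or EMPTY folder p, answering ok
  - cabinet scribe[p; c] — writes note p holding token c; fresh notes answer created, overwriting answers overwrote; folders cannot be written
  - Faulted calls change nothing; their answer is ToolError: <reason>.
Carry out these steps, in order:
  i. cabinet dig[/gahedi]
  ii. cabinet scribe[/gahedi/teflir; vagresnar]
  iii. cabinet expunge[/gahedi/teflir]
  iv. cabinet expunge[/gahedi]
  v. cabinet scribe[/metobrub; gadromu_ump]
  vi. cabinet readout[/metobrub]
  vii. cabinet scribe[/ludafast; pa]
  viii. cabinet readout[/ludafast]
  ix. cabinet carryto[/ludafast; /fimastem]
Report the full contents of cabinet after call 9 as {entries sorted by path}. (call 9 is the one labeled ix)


Answer: {fimastem=pa, metobrub=gadromu_ump}

Derivation:
Do: cabinet dig[p='/gahedi']
See: ok
Do: cabinet scribe[p='/gahedi/teflir'; c='vagresnar']
See: created
Do: cabinet expunge[p='/gahedi/teflir']
See: ok
Do: cabinet expunge[p='/gahedi']
See: ok
Do: cabinet scribe[p='/metobrub'; c='gadromu_ump']
See: created
Do: cabinet readout[p='/metobrub']
See: gadromu_ump
Do: cabinet scribe[p='/ludafast'; c='pa']
See: created
Do: cabinet readout[p='/ludafast']
See: pa
Do: cabinet carryto[s='/ludafast'; d='/fimastem']
See: ok


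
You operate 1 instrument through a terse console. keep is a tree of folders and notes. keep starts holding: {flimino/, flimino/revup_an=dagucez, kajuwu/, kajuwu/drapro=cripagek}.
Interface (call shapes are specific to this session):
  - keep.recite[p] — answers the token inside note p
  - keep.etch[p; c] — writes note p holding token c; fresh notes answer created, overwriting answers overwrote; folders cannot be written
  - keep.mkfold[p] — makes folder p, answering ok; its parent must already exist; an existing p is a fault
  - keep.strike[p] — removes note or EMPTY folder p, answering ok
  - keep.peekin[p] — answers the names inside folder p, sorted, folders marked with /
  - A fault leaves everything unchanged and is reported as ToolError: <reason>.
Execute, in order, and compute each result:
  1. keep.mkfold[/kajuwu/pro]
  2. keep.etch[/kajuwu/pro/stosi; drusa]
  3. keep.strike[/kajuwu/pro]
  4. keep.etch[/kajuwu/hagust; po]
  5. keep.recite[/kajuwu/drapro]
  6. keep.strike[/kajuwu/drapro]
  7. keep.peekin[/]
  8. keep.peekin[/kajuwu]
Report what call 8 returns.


Answer: [hagust, pro/]

Derivation:
# 1. keep.mkfold(p=/kajuwu/pro) == ok
# 2. keep.etch(p=/kajuwu/pro/stosi, c=drusa) == created
# 3. keep.strike(p=/kajuwu/pro) == ToolError: not empty
# 4. keep.etch(p=/kajuwu/hagust, c=po) == created
# 5. keep.recite(p=/kajuwu/drapro) == cripagek
# 6. keep.strike(p=/kajuwu/drapro) == ok
# 7. keep.peekin(p=/) == [flimino/, kajuwu/]
# 8. keep.peekin(p=/kajuwu) == [hagust, pro/]


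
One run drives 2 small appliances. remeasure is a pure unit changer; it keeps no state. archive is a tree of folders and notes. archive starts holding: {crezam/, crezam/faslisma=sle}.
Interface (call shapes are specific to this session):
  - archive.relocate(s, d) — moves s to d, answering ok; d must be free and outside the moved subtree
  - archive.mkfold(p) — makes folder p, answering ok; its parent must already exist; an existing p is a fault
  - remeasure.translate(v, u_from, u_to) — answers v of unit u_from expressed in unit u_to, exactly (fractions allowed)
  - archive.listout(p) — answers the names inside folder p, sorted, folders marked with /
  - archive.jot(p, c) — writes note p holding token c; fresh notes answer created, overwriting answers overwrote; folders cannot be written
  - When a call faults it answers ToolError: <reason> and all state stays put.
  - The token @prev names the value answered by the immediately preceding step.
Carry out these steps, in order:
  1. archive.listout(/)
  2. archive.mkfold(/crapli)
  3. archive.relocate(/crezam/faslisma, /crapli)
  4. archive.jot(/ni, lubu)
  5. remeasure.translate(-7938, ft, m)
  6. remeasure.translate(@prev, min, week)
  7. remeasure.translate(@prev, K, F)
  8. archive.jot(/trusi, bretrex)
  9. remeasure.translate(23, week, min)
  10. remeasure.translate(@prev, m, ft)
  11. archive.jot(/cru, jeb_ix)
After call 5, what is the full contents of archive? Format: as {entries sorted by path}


Answer: {crapli/, crezam/, crezam/faslisma=sle, ni=lubu}

Derivation:
# archive.listout(p=/) => [crezam/]
# archive.mkfold(p=/crapli) => ok
# archive.relocate(s=/crezam/faslisma, d=/crapli) => ToolError: exists
# archive.jot(p=/ni, c=lubu) => created
# remeasure.translate(v=-7938, u_from=ft, u_to=m) => -1512189/625
# remeasure.translate(v=@prev, u_from=min, u_to=week) => -24003/100000
# remeasure.translate(v=@prev, u_from=K, u_to=F) => -230051027/500000
# archive.jot(p=/trusi, c=bretrex) => created
# remeasure.translate(v=23, u_from=week, u_to=min) => 231840
# remeasure.translate(v=@prev, u_from=m, u_to=ft) => 96600000/127
# archive.jot(p=/cru, c=jeb_ix) => created


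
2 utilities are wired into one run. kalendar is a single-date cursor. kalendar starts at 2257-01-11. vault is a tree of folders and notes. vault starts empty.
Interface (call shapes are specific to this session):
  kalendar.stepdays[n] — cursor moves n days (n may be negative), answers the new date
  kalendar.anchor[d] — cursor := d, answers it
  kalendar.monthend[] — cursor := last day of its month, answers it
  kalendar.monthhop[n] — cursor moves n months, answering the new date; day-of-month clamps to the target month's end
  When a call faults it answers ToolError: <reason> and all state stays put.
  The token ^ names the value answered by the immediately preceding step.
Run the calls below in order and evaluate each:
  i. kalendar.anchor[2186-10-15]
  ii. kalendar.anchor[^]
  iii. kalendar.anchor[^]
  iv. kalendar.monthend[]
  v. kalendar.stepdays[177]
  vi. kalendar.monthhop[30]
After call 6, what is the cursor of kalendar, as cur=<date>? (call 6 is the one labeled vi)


>> kalendar.anchor(d='2186-10-15')
<< 2186-10-15
>> kalendar.anchor(d='^')
<< 2186-10-15
>> kalendar.anchor(d='^')
<< 2186-10-15
>> kalendar.monthend()
<< 2186-10-31
>> kalendar.stepdays(n='177')
<< 2187-04-26
>> kalendar.monthhop(n='30')
<< 2189-10-26

Answer: cur=2189-10-26


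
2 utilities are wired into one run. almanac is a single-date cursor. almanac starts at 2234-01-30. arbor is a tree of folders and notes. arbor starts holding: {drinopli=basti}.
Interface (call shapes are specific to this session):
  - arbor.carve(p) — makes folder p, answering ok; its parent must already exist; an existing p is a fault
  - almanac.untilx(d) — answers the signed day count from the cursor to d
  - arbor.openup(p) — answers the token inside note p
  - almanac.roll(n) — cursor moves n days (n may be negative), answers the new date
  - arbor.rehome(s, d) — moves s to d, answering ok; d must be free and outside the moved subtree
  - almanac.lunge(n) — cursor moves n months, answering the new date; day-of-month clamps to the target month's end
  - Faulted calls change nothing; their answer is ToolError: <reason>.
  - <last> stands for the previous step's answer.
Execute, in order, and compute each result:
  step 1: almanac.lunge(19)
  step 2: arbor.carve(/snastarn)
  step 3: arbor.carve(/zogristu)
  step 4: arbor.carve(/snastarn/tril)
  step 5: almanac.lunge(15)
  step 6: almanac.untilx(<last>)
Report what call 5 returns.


Answer: 2236-11-30

Derivation:
% 1. almanac.lunge(n: 19) => 2235-08-30
% 2. arbor.carve(p: /snastarn) => ok
% 3. arbor.carve(p: /zogristu) => ok
% 4. arbor.carve(p: /snastarn/tril) => ok
% 5. almanac.lunge(n: 15) => 2236-11-30
% 6. almanac.untilx(d: <last>) => 0
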